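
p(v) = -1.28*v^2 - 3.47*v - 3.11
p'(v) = -2.56*v - 3.47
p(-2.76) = -3.28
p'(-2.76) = 3.60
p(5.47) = -60.39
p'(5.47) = -17.47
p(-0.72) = -1.28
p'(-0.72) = -1.63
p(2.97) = -24.71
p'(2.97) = -11.07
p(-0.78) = -1.18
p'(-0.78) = -1.47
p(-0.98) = -0.94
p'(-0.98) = -0.96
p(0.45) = -4.93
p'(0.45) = -4.62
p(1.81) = -13.58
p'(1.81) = -8.10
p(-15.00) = -239.06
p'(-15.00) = 34.93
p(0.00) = -3.11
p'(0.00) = -3.47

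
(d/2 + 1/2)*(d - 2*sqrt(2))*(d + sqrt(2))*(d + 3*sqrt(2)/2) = d^4/2 + sqrt(2)*d^3/4 + d^3/2 - 7*d^2/2 + sqrt(2)*d^2/4 - 3*sqrt(2)*d - 7*d/2 - 3*sqrt(2)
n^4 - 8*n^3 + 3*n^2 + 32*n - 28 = (n - 7)*(n - 2)*(n - 1)*(n + 2)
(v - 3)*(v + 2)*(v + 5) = v^3 + 4*v^2 - 11*v - 30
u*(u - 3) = u^2 - 3*u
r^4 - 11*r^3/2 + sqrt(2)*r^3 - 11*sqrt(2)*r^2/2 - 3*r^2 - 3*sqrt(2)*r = r*(r - 6)*(r + 1/2)*(r + sqrt(2))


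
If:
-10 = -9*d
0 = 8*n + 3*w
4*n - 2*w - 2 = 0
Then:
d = 10/9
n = 3/14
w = -4/7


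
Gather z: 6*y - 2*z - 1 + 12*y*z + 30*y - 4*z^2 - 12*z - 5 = 36*y - 4*z^2 + z*(12*y - 14) - 6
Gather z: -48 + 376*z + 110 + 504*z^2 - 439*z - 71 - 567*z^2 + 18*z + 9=-63*z^2 - 45*z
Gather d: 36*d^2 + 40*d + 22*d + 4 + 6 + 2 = 36*d^2 + 62*d + 12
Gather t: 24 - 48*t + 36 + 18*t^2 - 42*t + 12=18*t^2 - 90*t + 72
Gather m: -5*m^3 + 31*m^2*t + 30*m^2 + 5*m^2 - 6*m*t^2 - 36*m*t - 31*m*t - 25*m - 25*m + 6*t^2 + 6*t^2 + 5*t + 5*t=-5*m^3 + m^2*(31*t + 35) + m*(-6*t^2 - 67*t - 50) + 12*t^2 + 10*t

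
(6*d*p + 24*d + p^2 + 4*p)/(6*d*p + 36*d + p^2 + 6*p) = (p + 4)/(p + 6)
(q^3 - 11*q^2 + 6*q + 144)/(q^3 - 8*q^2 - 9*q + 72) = (q - 6)/(q - 3)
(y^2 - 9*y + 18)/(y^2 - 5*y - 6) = (y - 3)/(y + 1)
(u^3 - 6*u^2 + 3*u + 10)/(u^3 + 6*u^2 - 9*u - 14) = (u - 5)/(u + 7)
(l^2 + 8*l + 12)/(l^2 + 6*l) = (l + 2)/l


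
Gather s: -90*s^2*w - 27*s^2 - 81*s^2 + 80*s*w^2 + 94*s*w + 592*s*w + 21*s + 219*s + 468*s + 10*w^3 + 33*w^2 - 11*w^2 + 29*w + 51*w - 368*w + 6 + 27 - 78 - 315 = s^2*(-90*w - 108) + s*(80*w^2 + 686*w + 708) + 10*w^3 + 22*w^2 - 288*w - 360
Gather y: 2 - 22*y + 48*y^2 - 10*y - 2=48*y^2 - 32*y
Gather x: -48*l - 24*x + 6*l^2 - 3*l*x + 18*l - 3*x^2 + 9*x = 6*l^2 - 30*l - 3*x^2 + x*(-3*l - 15)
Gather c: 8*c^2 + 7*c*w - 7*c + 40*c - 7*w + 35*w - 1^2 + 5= 8*c^2 + c*(7*w + 33) + 28*w + 4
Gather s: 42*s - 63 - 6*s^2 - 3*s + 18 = -6*s^2 + 39*s - 45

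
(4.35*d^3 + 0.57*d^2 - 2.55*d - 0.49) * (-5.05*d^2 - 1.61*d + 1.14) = -21.9675*d^5 - 9.882*d^4 + 16.9188*d^3 + 7.2298*d^2 - 2.1181*d - 0.5586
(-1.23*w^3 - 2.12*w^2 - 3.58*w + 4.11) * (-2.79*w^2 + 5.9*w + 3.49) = 3.4317*w^5 - 1.3422*w^4 - 6.8125*w^3 - 39.9877*w^2 + 11.7548*w + 14.3439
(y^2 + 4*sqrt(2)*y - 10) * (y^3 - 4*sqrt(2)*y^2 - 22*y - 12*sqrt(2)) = y^5 - 64*y^3 - 60*sqrt(2)*y^2 + 124*y + 120*sqrt(2)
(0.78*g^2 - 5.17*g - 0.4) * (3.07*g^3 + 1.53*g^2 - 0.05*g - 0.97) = 2.3946*g^5 - 14.6785*g^4 - 9.1771*g^3 - 1.1101*g^2 + 5.0349*g + 0.388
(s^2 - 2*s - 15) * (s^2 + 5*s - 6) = s^4 + 3*s^3 - 31*s^2 - 63*s + 90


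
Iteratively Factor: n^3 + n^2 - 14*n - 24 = (n + 2)*(n^2 - n - 12) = (n + 2)*(n + 3)*(n - 4)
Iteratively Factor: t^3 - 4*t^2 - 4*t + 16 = (t - 2)*(t^2 - 2*t - 8) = (t - 2)*(t + 2)*(t - 4)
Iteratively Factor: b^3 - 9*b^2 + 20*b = (b - 5)*(b^2 - 4*b) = (b - 5)*(b - 4)*(b)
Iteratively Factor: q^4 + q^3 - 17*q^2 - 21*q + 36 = (q + 3)*(q^3 - 2*q^2 - 11*q + 12) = (q - 1)*(q + 3)*(q^2 - q - 12) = (q - 4)*(q - 1)*(q + 3)*(q + 3)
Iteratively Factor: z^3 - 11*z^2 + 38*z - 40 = (z - 4)*(z^2 - 7*z + 10) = (z - 5)*(z - 4)*(z - 2)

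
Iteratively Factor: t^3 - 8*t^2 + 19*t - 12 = (t - 1)*(t^2 - 7*t + 12) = (t - 4)*(t - 1)*(t - 3)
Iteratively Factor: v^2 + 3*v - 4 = (v + 4)*(v - 1)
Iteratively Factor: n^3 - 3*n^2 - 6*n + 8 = (n - 1)*(n^2 - 2*n - 8) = (n - 4)*(n - 1)*(n + 2)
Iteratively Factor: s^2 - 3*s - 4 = (s + 1)*(s - 4)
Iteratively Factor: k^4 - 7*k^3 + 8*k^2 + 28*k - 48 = (k + 2)*(k^3 - 9*k^2 + 26*k - 24) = (k - 2)*(k + 2)*(k^2 - 7*k + 12) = (k - 3)*(k - 2)*(k + 2)*(k - 4)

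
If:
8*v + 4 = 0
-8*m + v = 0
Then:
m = -1/16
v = -1/2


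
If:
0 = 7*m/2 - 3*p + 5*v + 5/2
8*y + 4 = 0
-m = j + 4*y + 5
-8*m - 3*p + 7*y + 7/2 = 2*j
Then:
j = 10*v/19 - 64/19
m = 7/19 - 10*v/19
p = 20*v/19 + 24/19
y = -1/2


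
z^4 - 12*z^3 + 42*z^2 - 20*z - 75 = (z - 5)^2*(z - 3)*(z + 1)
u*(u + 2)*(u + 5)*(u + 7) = u^4 + 14*u^3 + 59*u^2 + 70*u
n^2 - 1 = (n - 1)*(n + 1)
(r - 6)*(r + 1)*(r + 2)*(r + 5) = r^4 + 2*r^3 - 31*r^2 - 92*r - 60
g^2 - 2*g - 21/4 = (g - 7/2)*(g + 3/2)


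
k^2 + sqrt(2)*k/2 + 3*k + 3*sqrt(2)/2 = (k + 3)*(k + sqrt(2)/2)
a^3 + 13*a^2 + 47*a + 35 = (a + 1)*(a + 5)*(a + 7)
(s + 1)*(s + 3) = s^2 + 4*s + 3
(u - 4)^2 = u^2 - 8*u + 16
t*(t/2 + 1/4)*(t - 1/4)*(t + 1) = t^4/2 + 5*t^3/8 + t^2/16 - t/16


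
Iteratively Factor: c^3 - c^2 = (c)*(c^2 - c) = c*(c - 1)*(c)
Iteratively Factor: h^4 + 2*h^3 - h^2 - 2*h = (h + 2)*(h^3 - h) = (h + 1)*(h + 2)*(h^2 - h) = h*(h + 1)*(h + 2)*(h - 1)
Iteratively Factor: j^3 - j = (j + 1)*(j^2 - j) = j*(j + 1)*(j - 1)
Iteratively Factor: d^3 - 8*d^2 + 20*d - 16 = (d - 2)*(d^2 - 6*d + 8) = (d - 2)^2*(d - 4)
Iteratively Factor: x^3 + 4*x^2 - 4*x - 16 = (x + 4)*(x^2 - 4) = (x + 2)*(x + 4)*(x - 2)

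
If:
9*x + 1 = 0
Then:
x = -1/9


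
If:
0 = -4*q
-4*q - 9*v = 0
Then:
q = 0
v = 0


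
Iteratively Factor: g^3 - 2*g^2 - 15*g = (g - 5)*(g^2 + 3*g) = g*(g - 5)*(g + 3)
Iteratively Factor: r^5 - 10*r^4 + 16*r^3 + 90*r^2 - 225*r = (r - 5)*(r^4 - 5*r^3 - 9*r^2 + 45*r) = (r - 5)*(r - 3)*(r^3 - 2*r^2 - 15*r) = (r - 5)^2*(r - 3)*(r^2 + 3*r) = r*(r - 5)^2*(r - 3)*(r + 3)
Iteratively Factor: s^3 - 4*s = (s)*(s^2 - 4) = s*(s + 2)*(s - 2)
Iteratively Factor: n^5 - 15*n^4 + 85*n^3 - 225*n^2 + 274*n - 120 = (n - 3)*(n^4 - 12*n^3 + 49*n^2 - 78*n + 40) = (n - 4)*(n - 3)*(n^3 - 8*n^2 + 17*n - 10) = (n - 4)*(n - 3)*(n - 2)*(n^2 - 6*n + 5) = (n - 5)*(n - 4)*(n - 3)*(n - 2)*(n - 1)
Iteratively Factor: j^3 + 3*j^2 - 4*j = (j)*(j^2 + 3*j - 4) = j*(j - 1)*(j + 4)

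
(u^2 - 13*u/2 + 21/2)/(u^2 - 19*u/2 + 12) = (2*u^2 - 13*u + 21)/(2*u^2 - 19*u + 24)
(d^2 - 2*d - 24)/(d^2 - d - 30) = (d + 4)/(d + 5)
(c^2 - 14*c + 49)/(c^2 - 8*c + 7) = (c - 7)/(c - 1)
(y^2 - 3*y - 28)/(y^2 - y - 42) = (y + 4)/(y + 6)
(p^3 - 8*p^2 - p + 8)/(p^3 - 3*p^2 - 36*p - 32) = (p - 1)/(p + 4)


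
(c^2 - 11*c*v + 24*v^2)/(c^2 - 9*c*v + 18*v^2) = (-c + 8*v)/(-c + 6*v)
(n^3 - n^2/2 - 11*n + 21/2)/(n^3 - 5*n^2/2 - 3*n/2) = (2*n^2 + 5*n - 7)/(n*(2*n + 1))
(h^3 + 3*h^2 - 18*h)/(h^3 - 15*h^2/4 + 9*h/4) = 4*(h + 6)/(4*h - 3)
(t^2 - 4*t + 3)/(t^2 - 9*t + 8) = (t - 3)/(t - 8)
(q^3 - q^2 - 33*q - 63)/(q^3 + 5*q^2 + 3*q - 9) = (q - 7)/(q - 1)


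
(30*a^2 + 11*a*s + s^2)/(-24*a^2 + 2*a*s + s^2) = (5*a + s)/(-4*a + s)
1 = 1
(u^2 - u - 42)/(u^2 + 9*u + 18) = (u - 7)/(u + 3)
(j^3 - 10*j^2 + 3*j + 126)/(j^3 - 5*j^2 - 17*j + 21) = (j - 6)/(j - 1)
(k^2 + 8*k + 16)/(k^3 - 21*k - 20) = (k + 4)/(k^2 - 4*k - 5)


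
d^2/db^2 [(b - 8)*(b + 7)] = 2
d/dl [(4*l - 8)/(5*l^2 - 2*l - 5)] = 4*(-5*l^2 + 20*l - 9)/(25*l^4 - 20*l^3 - 46*l^2 + 20*l + 25)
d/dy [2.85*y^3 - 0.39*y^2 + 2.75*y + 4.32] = 8.55*y^2 - 0.78*y + 2.75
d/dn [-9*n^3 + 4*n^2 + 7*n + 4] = -27*n^2 + 8*n + 7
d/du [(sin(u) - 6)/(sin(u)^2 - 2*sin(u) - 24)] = -cos(u)/(sin(u) + 4)^2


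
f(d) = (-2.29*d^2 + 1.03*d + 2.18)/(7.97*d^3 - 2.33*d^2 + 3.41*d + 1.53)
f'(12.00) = 0.00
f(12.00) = -0.02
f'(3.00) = 0.01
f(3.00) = -0.07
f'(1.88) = -0.03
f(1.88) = -0.08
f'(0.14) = -1.67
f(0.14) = 1.15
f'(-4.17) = 0.01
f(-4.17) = 0.07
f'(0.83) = -0.82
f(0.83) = 0.20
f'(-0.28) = -227.69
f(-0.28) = 7.87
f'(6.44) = 0.01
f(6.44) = -0.04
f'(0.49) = -1.48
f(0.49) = 0.60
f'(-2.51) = 0.03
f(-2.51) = 0.10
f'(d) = (1.03 - 4.58*d)/(7.97*d^3 - 2.33*d^2 + 3.41*d + 1.53) + (-23.91*d^2 + 4.66*d - 3.41)*(-2.29*d^2 + 1.03*d + 2.18)/(7.97*d^3 - 2.33*d^2 + 3.41*d + 1.53)^2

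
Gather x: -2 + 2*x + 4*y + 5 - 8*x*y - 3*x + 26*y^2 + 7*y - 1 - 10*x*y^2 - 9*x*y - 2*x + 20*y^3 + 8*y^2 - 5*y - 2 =x*(-10*y^2 - 17*y - 3) + 20*y^3 + 34*y^2 + 6*y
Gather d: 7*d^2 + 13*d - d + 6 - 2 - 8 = 7*d^2 + 12*d - 4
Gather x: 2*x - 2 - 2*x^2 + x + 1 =-2*x^2 + 3*x - 1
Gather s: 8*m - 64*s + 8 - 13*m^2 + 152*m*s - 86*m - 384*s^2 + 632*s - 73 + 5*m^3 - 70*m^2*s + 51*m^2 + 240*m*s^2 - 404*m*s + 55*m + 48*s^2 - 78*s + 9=5*m^3 + 38*m^2 - 23*m + s^2*(240*m - 336) + s*(-70*m^2 - 252*m + 490) - 56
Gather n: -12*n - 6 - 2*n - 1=-14*n - 7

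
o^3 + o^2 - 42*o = o*(o - 6)*(o + 7)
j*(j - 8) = j^2 - 8*j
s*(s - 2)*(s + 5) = s^3 + 3*s^2 - 10*s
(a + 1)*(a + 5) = a^2 + 6*a + 5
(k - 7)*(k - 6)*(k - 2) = k^3 - 15*k^2 + 68*k - 84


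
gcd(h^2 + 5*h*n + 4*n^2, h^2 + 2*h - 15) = 1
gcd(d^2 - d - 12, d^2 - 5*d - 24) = d + 3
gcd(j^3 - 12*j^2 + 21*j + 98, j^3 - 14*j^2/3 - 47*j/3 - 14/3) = j^2 - 5*j - 14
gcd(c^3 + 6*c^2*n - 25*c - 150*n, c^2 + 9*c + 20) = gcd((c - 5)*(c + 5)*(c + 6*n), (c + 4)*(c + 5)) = c + 5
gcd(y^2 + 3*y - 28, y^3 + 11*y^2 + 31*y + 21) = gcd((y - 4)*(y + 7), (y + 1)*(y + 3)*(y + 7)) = y + 7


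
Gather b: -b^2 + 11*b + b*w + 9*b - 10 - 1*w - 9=-b^2 + b*(w + 20) - w - 19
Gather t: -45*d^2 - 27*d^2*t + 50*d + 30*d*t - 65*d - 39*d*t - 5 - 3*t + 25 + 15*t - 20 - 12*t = -45*d^2 - 15*d + t*(-27*d^2 - 9*d)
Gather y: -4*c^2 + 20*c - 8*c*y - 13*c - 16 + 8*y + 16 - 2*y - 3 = -4*c^2 + 7*c + y*(6 - 8*c) - 3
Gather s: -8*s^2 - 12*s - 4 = -8*s^2 - 12*s - 4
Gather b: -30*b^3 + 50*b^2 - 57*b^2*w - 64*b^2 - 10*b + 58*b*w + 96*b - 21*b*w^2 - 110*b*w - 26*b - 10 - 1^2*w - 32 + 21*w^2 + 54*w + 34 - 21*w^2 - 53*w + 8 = -30*b^3 + b^2*(-57*w - 14) + b*(-21*w^2 - 52*w + 60)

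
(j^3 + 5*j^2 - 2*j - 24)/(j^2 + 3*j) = j + 2 - 8/j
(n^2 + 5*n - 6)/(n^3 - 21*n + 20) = (n + 6)/(n^2 + n - 20)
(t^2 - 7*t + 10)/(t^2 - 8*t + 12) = (t - 5)/(t - 6)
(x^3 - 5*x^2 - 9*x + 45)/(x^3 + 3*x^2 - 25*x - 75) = (x - 3)/(x + 5)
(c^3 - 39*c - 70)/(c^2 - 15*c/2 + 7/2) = 2*(c^2 + 7*c + 10)/(2*c - 1)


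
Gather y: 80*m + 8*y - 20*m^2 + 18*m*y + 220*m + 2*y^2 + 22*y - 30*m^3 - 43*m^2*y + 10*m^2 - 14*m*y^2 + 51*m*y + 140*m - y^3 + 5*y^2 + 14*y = -30*m^3 - 10*m^2 + 440*m - y^3 + y^2*(7 - 14*m) + y*(-43*m^2 + 69*m + 44)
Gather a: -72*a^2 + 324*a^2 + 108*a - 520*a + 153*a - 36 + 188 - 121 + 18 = 252*a^2 - 259*a + 49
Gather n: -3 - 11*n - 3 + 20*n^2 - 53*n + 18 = 20*n^2 - 64*n + 12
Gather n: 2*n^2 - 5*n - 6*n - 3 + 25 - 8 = 2*n^2 - 11*n + 14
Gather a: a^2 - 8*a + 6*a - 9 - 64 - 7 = a^2 - 2*a - 80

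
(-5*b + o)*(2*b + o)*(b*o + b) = -10*b^3*o - 10*b^3 - 3*b^2*o^2 - 3*b^2*o + b*o^3 + b*o^2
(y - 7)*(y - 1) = y^2 - 8*y + 7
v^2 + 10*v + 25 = (v + 5)^2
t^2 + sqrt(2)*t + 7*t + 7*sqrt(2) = (t + 7)*(t + sqrt(2))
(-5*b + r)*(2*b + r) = -10*b^2 - 3*b*r + r^2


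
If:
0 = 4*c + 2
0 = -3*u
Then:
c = -1/2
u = 0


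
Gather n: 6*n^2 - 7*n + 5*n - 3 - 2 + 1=6*n^2 - 2*n - 4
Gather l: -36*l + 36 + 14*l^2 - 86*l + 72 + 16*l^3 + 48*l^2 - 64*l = 16*l^3 + 62*l^2 - 186*l + 108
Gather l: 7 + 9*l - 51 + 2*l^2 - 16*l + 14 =2*l^2 - 7*l - 30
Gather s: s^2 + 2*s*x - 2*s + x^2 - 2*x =s^2 + s*(2*x - 2) + x^2 - 2*x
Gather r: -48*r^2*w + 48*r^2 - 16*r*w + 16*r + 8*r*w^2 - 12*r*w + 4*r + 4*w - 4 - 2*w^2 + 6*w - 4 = r^2*(48 - 48*w) + r*(8*w^2 - 28*w + 20) - 2*w^2 + 10*w - 8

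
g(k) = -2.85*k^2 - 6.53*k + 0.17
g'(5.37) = -37.14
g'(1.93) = -17.53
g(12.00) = -488.59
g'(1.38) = -14.40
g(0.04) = -0.10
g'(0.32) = -8.35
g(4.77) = -95.82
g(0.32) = -2.21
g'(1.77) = -16.62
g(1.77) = -20.32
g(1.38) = -14.27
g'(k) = -5.7*k - 6.53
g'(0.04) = -6.76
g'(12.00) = -74.93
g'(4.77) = -33.72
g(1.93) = -23.05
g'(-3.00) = 10.57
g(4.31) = -80.92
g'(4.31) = -31.10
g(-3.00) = -5.89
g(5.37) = -117.08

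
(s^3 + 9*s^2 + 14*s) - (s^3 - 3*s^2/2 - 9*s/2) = 21*s^2/2 + 37*s/2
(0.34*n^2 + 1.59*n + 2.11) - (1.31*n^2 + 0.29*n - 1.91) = -0.97*n^2 + 1.3*n + 4.02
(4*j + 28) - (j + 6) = 3*j + 22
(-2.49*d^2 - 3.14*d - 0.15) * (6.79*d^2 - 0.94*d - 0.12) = -16.9071*d^4 - 18.98*d^3 + 2.2319*d^2 + 0.5178*d + 0.018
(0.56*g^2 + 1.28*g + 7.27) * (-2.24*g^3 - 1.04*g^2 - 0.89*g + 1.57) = -1.2544*g^5 - 3.4496*g^4 - 18.1144*g^3 - 7.8208*g^2 - 4.4607*g + 11.4139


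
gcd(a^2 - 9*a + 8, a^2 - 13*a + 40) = a - 8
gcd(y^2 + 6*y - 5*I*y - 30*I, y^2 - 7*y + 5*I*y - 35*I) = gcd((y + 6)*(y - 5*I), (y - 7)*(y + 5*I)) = 1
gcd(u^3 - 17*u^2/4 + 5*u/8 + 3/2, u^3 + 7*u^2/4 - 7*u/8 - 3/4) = u^2 - u/4 - 3/8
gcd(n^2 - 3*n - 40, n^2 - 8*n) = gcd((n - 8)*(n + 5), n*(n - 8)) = n - 8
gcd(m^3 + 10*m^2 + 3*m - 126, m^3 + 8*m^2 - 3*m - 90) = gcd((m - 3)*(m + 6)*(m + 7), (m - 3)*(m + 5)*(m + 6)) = m^2 + 3*m - 18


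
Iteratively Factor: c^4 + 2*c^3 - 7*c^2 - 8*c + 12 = (c - 1)*(c^3 + 3*c^2 - 4*c - 12) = (c - 1)*(c + 2)*(c^2 + c - 6) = (c - 1)*(c + 2)*(c + 3)*(c - 2)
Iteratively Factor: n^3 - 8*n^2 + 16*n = (n)*(n^2 - 8*n + 16) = n*(n - 4)*(n - 4)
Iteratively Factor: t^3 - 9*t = (t - 3)*(t^2 + 3*t) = (t - 3)*(t + 3)*(t)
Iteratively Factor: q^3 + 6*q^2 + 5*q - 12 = (q + 4)*(q^2 + 2*q - 3) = (q + 3)*(q + 4)*(q - 1)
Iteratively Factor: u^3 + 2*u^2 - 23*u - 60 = (u + 3)*(u^2 - u - 20) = (u + 3)*(u + 4)*(u - 5)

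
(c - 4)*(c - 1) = c^2 - 5*c + 4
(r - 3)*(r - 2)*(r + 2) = r^3 - 3*r^2 - 4*r + 12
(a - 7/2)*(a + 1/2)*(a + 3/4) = a^3 - 9*a^2/4 - 4*a - 21/16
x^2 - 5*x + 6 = (x - 3)*(x - 2)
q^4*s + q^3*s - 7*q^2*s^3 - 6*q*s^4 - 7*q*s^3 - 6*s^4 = (q - 3*s)*(q + s)*(q + 2*s)*(q*s + s)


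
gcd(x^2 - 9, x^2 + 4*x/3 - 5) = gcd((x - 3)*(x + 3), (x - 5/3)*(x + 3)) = x + 3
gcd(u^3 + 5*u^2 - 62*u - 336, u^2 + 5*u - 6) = u + 6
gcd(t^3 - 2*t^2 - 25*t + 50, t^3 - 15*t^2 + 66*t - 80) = t^2 - 7*t + 10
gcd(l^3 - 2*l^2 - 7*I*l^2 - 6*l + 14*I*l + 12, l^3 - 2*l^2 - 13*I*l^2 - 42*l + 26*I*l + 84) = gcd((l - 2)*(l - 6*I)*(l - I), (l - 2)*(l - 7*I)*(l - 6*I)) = l^2 + l*(-2 - 6*I) + 12*I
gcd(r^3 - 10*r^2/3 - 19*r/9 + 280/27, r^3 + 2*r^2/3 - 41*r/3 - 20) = r + 5/3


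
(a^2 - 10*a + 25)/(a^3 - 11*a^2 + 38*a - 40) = (a - 5)/(a^2 - 6*a + 8)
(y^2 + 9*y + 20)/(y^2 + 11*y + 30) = (y + 4)/(y + 6)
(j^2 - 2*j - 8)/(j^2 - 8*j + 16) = (j + 2)/(j - 4)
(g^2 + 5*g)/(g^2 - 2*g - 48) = g*(g + 5)/(g^2 - 2*g - 48)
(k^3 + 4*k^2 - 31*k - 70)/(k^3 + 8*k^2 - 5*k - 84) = (k^2 - 3*k - 10)/(k^2 + k - 12)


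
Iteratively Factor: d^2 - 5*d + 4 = (d - 1)*(d - 4)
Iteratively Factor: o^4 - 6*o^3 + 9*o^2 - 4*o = (o - 4)*(o^3 - 2*o^2 + o) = o*(o - 4)*(o^2 - 2*o + 1) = o*(o - 4)*(o - 1)*(o - 1)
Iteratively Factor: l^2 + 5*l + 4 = (l + 4)*(l + 1)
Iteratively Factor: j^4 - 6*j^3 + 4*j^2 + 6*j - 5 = (j - 1)*(j^3 - 5*j^2 - j + 5) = (j - 5)*(j - 1)*(j^2 - 1) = (j - 5)*(j - 1)*(j + 1)*(j - 1)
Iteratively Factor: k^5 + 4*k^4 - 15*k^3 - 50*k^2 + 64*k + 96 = (k + 1)*(k^4 + 3*k^3 - 18*k^2 - 32*k + 96) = (k + 1)*(k + 4)*(k^3 - k^2 - 14*k + 24) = (k + 1)*(k + 4)^2*(k^2 - 5*k + 6) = (k - 3)*(k + 1)*(k + 4)^2*(k - 2)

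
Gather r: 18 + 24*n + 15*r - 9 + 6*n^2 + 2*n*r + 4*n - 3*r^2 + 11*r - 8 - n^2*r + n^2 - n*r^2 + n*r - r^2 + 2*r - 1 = 7*n^2 + 28*n + r^2*(-n - 4) + r*(-n^2 + 3*n + 28)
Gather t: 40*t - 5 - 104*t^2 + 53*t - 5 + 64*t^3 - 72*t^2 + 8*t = 64*t^3 - 176*t^2 + 101*t - 10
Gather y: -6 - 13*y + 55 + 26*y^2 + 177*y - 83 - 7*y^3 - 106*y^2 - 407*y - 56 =-7*y^3 - 80*y^2 - 243*y - 90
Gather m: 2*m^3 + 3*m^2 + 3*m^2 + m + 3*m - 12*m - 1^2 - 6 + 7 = 2*m^3 + 6*m^2 - 8*m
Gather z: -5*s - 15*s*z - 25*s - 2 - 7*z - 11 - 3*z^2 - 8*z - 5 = -30*s - 3*z^2 + z*(-15*s - 15) - 18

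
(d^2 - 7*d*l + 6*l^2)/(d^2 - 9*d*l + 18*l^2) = (d - l)/(d - 3*l)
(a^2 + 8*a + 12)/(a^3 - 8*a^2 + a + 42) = (a + 6)/(a^2 - 10*a + 21)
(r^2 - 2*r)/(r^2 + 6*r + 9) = r*(r - 2)/(r^2 + 6*r + 9)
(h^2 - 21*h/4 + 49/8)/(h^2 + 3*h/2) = (8*h^2 - 42*h + 49)/(4*h*(2*h + 3))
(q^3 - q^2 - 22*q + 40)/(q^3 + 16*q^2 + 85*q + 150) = (q^2 - 6*q + 8)/(q^2 + 11*q + 30)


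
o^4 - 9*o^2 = o^2*(o - 3)*(o + 3)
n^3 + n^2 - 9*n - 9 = (n - 3)*(n + 1)*(n + 3)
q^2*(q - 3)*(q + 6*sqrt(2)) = q^4 - 3*q^3 + 6*sqrt(2)*q^3 - 18*sqrt(2)*q^2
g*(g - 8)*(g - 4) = g^3 - 12*g^2 + 32*g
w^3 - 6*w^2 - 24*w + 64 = (w - 8)*(w - 2)*(w + 4)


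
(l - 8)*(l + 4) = l^2 - 4*l - 32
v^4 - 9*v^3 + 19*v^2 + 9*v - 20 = (v - 5)*(v - 4)*(v - 1)*(v + 1)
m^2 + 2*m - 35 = (m - 5)*(m + 7)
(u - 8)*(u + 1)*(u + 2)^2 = u^4 - 3*u^3 - 32*u^2 - 60*u - 32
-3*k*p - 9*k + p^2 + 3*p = (-3*k + p)*(p + 3)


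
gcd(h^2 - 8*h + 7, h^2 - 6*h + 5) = h - 1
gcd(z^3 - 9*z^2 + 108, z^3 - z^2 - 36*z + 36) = z - 6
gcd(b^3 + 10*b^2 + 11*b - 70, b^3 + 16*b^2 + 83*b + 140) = b^2 + 12*b + 35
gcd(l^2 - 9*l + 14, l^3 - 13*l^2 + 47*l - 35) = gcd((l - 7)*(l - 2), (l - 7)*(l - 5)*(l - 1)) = l - 7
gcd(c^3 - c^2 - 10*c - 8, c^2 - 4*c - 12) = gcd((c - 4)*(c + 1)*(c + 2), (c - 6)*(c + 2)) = c + 2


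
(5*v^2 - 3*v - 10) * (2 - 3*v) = -15*v^3 + 19*v^2 + 24*v - 20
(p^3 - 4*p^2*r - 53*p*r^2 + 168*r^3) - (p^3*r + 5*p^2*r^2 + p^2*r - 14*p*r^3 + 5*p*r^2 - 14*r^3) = -p^3*r + p^3 - 5*p^2*r^2 - 5*p^2*r + 14*p*r^3 - 58*p*r^2 + 182*r^3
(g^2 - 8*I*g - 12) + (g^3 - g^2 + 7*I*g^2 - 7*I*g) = g^3 + 7*I*g^2 - 15*I*g - 12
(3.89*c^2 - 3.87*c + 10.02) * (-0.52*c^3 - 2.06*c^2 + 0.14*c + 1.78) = -2.0228*c^5 - 6.001*c^4 + 3.3064*c^3 - 14.2588*c^2 - 5.4858*c + 17.8356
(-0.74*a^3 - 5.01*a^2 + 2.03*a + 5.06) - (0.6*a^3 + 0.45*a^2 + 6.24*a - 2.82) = -1.34*a^3 - 5.46*a^2 - 4.21*a + 7.88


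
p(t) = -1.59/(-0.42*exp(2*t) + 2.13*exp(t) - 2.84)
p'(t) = -1.59*(0.84*exp(2*t) - 2.13*exp(t))/(-0.42*exp(2*t) + 2.13*exp(t) - 2.84)^2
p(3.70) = 0.00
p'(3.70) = -0.01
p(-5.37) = 0.56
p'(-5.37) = 0.00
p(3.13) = 0.01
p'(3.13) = -0.02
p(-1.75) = 0.64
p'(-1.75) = 0.09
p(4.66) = 0.00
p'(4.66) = -0.00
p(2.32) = 0.06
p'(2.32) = -0.17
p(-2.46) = 0.60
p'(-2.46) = 0.04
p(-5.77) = 0.56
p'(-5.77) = 0.00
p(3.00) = 0.01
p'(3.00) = -0.03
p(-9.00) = 0.56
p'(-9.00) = 0.00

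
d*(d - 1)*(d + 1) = d^3 - d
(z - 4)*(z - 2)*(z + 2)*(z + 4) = z^4 - 20*z^2 + 64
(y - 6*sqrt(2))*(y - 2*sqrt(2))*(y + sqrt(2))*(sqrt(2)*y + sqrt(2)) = sqrt(2)*y^4 - 14*y^3 + sqrt(2)*y^3 - 14*y^2 + 8*sqrt(2)*y^2 + 8*sqrt(2)*y + 48*y + 48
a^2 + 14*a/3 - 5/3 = (a - 1/3)*(a + 5)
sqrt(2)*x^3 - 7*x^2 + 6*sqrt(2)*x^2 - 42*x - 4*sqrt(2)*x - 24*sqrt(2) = (x + 6)*(x - 4*sqrt(2))*(sqrt(2)*x + 1)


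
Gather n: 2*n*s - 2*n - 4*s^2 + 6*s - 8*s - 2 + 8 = n*(2*s - 2) - 4*s^2 - 2*s + 6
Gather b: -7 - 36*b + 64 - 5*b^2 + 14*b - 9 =-5*b^2 - 22*b + 48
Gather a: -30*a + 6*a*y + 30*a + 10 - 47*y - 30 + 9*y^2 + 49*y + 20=6*a*y + 9*y^2 + 2*y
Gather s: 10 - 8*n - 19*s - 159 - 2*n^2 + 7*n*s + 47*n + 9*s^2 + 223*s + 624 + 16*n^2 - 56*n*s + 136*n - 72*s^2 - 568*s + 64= 14*n^2 + 175*n - 63*s^2 + s*(-49*n - 364) + 539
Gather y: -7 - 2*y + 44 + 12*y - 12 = 10*y + 25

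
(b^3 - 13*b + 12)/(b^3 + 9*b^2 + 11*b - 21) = (b^2 + b - 12)/(b^2 + 10*b + 21)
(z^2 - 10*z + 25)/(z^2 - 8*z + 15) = (z - 5)/(z - 3)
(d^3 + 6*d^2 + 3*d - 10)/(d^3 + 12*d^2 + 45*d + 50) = (d - 1)/(d + 5)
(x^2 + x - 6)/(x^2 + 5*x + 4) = (x^2 + x - 6)/(x^2 + 5*x + 4)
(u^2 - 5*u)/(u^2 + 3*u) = (u - 5)/(u + 3)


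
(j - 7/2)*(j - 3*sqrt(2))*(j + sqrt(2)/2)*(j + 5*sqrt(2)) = j^4 - 7*j^3/2 + 5*sqrt(2)*j^3/2 - 28*j^2 - 35*sqrt(2)*j^2/4 - 15*sqrt(2)*j + 98*j + 105*sqrt(2)/2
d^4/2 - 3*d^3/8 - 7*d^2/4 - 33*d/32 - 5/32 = (d/2 + 1/2)*(d - 5/2)*(d + 1/4)*(d + 1/2)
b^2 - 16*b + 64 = (b - 8)^2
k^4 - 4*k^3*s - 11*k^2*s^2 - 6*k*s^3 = k*(k - 6*s)*(k + s)^2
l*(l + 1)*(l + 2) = l^3 + 3*l^2 + 2*l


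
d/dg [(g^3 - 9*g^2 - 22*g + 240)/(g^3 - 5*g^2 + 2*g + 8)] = 4*(g^4 + 12*g^3 - 206*g^2 + 564*g - 164)/(g^6 - 10*g^5 + 29*g^4 - 4*g^3 - 76*g^2 + 32*g + 64)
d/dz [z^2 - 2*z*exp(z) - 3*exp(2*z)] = -2*z*exp(z) + 2*z - 6*exp(2*z) - 2*exp(z)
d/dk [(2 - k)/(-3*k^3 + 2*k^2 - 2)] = (3*k^3 - 2*k^2 - k*(k - 2)*(9*k - 4) + 2)/(3*k^3 - 2*k^2 + 2)^2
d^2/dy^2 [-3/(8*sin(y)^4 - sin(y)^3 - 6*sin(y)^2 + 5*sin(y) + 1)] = 3*(1024*sin(y)^8 - 184*sin(y)^7 - 1847*sin(y)^6 + 266*sin(y)^5 + 858*sin(y)^4 - 337*sin(y)^3 - 41*sin(y)^2 + 169*sin(y) - 62)/(8*sin(y)^4 - sin(y)^3 - 6*sin(y)^2 + 5*sin(y) + 1)^3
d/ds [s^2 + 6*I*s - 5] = 2*s + 6*I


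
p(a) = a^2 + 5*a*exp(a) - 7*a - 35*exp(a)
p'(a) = 5*a*exp(a) + 2*a - 30*exp(a) - 7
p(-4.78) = 55.81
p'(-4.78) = -17.01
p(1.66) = -149.29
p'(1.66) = -117.81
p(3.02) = -419.80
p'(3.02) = -306.28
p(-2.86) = 25.38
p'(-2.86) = -15.26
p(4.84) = -1376.32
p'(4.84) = -730.84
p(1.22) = -104.94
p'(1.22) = -85.51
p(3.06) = -432.21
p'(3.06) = -314.40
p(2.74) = -341.55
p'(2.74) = -253.96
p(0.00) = -35.00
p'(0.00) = -37.00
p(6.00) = -2023.14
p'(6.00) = 5.00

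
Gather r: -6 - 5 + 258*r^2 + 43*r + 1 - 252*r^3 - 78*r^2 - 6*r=-252*r^3 + 180*r^2 + 37*r - 10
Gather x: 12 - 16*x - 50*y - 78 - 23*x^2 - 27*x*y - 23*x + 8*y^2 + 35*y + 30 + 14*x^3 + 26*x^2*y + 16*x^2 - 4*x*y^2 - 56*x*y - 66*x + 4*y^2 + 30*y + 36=14*x^3 + x^2*(26*y - 7) + x*(-4*y^2 - 83*y - 105) + 12*y^2 + 15*y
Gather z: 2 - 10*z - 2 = -10*z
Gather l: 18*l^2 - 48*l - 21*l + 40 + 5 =18*l^2 - 69*l + 45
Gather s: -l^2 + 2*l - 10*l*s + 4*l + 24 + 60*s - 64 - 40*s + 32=-l^2 + 6*l + s*(20 - 10*l) - 8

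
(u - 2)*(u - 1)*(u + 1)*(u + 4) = u^4 + 2*u^3 - 9*u^2 - 2*u + 8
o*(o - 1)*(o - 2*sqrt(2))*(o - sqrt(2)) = o^4 - 3*sqrt(2)*o^3 - o^3 + 4*o^2 + 3*sqrt(2)*o^2 - 4*o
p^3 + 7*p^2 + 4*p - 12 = (p - 1)*(p + 2)*(p + 6)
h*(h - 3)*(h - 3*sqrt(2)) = h^3 - 3*sqrt(2)*h^2 - 3*h^2 + 9*sqrt(2)*h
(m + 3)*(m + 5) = m^2 + 8*m + 15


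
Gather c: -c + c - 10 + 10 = 0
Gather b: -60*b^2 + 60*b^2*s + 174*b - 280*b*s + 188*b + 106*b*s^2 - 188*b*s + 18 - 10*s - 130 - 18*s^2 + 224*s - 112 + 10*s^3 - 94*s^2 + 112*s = b^2*(60*s - 60) + b*(106*s^2 - 468*s + 362) + 10*s^3 - 112*s^2 + 326*s - 224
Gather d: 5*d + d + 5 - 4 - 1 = 6*d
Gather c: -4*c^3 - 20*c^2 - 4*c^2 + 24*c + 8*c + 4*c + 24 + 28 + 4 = -4*c^3 - 24*c^2 + 36*c + 56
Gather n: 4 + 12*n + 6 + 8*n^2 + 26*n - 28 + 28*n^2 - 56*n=36*n^2 - 18*n - 18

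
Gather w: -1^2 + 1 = 0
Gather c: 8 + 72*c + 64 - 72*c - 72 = 0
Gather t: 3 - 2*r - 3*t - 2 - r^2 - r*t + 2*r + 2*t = -r^2 + t*(-r - 1) + 1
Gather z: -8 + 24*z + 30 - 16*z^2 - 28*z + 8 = -16*z^2 - 4*z + 30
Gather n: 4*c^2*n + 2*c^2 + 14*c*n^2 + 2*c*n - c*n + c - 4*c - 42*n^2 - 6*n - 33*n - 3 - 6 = 2*c^2 - 3*c + n^2*(14*c - 42) + n*(4*c^2 + c - 39) - 9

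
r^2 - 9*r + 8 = (r - 8)*(r - 1)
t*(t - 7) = t^2 - 7*t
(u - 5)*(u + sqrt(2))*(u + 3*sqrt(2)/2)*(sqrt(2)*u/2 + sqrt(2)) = sqrt(2)*u^4/2 - 3*sqrt(2)*u^3/2 + 5*u^3/2 - 15*u^2/2 - 7*sqrt(2)*u^2/2 - 25*u - 9*sqrt(2)*u/2 - 15*sqrt(2)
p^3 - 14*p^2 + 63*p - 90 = (p - 6)*(p - 5)*(p - 3)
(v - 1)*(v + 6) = v^2 + 5*v - 6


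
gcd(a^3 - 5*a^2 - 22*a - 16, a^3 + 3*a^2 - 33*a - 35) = a + 1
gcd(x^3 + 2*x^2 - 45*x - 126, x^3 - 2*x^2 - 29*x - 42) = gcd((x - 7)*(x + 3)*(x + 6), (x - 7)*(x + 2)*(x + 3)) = x^2 - 4*x - 21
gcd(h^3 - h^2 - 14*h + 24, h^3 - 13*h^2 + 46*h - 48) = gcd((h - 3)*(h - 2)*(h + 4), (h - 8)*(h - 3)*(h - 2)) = h^2 - 5*h + 6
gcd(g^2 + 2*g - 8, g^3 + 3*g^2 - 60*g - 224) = g + 4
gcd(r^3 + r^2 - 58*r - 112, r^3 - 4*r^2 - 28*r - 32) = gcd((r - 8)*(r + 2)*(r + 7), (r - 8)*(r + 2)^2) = r^2 - 6*r - 16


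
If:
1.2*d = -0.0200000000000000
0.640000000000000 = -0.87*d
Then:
No Solution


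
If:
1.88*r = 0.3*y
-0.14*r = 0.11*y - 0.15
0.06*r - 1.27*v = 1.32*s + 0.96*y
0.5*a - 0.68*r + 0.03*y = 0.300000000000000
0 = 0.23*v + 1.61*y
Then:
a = 0.78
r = 0.18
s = 6.82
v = -7.93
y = 1.13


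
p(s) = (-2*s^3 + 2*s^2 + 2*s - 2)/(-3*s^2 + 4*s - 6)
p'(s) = (6*s - 4)*(-2*s^3 + 2*s^2 + 2*s - 2)/(-3*s^2 + 4*s - 6)^2 + (-6*s^2 + 4*s + 2)/(-3*s^2 + 4*s - 6) = 2*(3*s^4 - 8*s^3 + 25*s^2 - 18*s - 2)/(9*s^4 - 24*s^3 + 52*s^2 - 48*s + 36)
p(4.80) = 3.00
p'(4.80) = 0.76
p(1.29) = 0.07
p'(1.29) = 0.44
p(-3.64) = -1.88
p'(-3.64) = 0.72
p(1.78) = 0.40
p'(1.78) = 0.86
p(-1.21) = -0.13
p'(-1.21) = 0.66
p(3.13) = 1.64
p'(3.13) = 0.88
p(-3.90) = -2.07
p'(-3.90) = 0.72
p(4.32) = 2.62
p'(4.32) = 0.79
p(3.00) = 1.52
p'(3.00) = 0.89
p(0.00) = 0.33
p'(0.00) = -0.11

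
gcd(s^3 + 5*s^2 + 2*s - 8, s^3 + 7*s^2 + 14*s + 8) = s^2 + 6*s + 8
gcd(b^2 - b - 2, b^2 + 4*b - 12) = b - 2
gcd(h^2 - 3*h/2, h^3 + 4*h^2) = h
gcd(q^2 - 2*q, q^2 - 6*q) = q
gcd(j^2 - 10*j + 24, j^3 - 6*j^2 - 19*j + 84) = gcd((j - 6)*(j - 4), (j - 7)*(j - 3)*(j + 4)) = 1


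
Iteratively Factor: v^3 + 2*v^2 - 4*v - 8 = (v - 2)*(v^2 + 4*v + 4) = (v - 2)*(v + 2)*(v + 2)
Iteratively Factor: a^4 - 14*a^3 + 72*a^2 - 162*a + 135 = (a - 3)*(a^3 - 11*a^2 + 39*a - 45) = (a - 3)^2*(a^2 - 8*a + 15) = (a - 5)*(a - 3)^2*(a - 3)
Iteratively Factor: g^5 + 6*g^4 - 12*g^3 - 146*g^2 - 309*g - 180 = (g + 4)*(g^4 + 2*g^3 - 20*g^2 - 66*g - 45) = (g + 3)*(g + 4)*(g^3 - g^2 - 17*g - 15) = (g + 1)*(g + 3)*(g + 4)*(g^2 - 2*g - 15) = (g - 5)*(g + 1)*(g + 3)*(g + 4)*(g + 3)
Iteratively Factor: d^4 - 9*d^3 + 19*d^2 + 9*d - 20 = (d + 1)*(d^3 - 10*d^2 + 29*d - 20) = (d - 1)*(d + 1)*(d^2 - 9*d + 20) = (d - 5)*(d - 1)*(d + 1)*(d - 4)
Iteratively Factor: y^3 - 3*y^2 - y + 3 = (y - 1)*(y^2 - 2*y - 3) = (y - 1)*(y + 1)*(y - 3)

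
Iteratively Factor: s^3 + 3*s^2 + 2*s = (s + 2)*(s^2 + s) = s*(s + 2)*(s + 1)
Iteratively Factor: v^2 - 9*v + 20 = (v - 4)*(v - 5)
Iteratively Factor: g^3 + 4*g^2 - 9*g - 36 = (g + 4)*(g^2 - 9) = (g - 3)*(g + 4)*(g + 3)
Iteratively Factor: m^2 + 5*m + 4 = (m + 1)*(m + 4)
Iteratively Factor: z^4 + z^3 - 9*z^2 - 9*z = (z - 3)*(z^3 + 4*z^2 + 3*z) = z*(z - 3)*(z^2 + 4*z + 3) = z*(z - 3)*(z + 3)*(z + 1)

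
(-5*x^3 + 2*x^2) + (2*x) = -5*x^3 + 2*x^2 + 2*x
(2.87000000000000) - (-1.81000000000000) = 4.68000000000000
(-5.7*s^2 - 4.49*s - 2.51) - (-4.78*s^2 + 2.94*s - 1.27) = -0.92*s^2 - 7.43*s - 1.24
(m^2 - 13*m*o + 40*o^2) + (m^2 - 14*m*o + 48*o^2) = 2*m^2 - 27*m*o + 88*o^2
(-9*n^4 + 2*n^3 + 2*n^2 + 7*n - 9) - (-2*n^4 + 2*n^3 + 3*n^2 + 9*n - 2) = -7*n^4 - n^2 - 2*n - 7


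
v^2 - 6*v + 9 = (v - 3)^2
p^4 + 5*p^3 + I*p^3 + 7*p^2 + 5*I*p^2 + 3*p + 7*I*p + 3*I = (p + 1)^2*(p + 3)*(p + I)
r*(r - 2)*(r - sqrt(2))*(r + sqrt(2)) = r^4 - 2*r^3 - 2*r^2 + 4*r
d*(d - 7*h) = d^2 - 7*d*h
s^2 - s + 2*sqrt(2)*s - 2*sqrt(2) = (s - 1)*(s + 2*sqrt(2))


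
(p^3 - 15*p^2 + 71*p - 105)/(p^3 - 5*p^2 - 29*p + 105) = (p - 5)/(p + 5)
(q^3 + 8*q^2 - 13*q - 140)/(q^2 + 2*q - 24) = (q^2 + 12*q + 35)/(q + 6)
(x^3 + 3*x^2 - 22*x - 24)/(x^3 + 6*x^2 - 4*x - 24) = (x^2 - 3*x - 4)/(x^2 - 4)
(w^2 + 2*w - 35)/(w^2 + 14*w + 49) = (w - 5)/(w + 7)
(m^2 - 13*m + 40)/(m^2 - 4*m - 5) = (m - 8)/(m + 1)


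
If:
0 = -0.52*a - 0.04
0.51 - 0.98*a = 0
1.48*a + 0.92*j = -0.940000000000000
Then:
No Solution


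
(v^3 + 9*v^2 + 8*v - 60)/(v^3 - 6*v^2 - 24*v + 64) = (v^2 + 11*v + 30)/(v^2 - 4*v - 32)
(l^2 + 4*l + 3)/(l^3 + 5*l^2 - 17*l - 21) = (l + 3)/(l^2 + 4*l - 21)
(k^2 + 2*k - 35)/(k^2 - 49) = (k - 5)/(k - 7)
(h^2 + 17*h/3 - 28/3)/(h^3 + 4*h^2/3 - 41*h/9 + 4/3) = 3*(h + 7)/(3*h^2 + 8*h - 3)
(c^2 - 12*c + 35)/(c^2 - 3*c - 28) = (c - 5)/(c + 4)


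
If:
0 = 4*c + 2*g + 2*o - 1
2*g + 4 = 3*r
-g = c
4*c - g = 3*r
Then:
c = 4/7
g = -4/7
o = -1/14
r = 20/21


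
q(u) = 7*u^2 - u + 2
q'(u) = 14*u - 1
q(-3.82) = 107.97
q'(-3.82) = -54.48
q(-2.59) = 51.55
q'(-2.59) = -37.26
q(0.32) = 2.40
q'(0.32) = 3.48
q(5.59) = 215.15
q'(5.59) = 77.26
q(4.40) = 133.12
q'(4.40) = 60.60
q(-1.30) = 15.13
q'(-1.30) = -19.20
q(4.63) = 147.43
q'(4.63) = 63.82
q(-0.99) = 9.85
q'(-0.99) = -14.86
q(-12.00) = 1022.00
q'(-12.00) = -169.00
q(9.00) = 560.00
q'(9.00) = 125.00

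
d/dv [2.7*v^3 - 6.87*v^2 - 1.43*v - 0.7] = 8.1*v^2 - 13.74*v - 1.43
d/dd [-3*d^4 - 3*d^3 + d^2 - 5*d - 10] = -12*d^3 - 9*d^2 + 2*d - 5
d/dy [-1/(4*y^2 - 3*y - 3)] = (8*y - 3)/(-4*y^2 + 3*y + 3)^2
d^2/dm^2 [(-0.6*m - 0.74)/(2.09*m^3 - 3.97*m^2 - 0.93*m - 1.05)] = (-15.72516*m^5 - 8.918448*m^4 + 76.994512*m^3 - 77.148768*m^2 - 11.129904*m + 6.061128)/(9.129329*m^9 - 52.024071*m^8 + 86.633844*m^7 - 30.031354*m^6 + 13.723002*m^5 - 47.702484*m^4 - 17.151912*m^3 - 15.85521*m^2 - 3.075975*m - 1.157625)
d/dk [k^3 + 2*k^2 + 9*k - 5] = 3*k^2 + 4*k + 9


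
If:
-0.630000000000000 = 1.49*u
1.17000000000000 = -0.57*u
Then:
No Solution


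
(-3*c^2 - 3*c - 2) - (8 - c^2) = -2*c^2 - 3*c - 10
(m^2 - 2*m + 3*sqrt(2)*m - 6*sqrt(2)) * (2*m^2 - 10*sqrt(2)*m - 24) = 2*m^4 - 4*sqrt(2)*m^3 - 4*m^3 - 84*m^2 + 8*sqrt(2)*m^2 - 72*sqrt(2)*m + 168*m + 144*sqrt(2)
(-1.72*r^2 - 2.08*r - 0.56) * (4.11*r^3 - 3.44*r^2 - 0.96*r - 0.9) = -7.0692*r^5 - 2.632*r^4 + 6.5048*r^3 + 5.4712*r^2 + 2.4096*r + 0.504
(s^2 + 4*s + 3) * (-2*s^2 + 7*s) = -2*s^4 - s^3 + 22*s^2 + 21*s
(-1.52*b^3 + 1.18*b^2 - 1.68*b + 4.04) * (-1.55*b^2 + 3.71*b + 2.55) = 2.356*b^5 - 7.4682*b^4 + 3.1058*b^3 - 9.4858*b^2 + 10.7044*b + 10.302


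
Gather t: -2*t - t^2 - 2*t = -t^2 - 4*t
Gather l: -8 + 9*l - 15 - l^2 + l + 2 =-l^2 + 10*l - 21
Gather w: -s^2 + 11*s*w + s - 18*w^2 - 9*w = -s^2 + s - 18*w^2 + w*(11*s - 9)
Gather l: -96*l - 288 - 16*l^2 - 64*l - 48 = -16*l^2 - 160*l - 336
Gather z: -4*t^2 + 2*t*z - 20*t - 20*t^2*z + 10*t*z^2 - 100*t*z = -4*t^2 + 10*t*z^2 - 20*t + z*(-20*t^2 - 98*t)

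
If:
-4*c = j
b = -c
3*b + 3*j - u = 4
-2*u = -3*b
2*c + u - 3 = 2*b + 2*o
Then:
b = 8/27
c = -8/27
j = 32/27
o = -101/54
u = 4/9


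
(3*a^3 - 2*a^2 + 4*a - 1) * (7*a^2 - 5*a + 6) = 21*a^5 - 29*a^4 + 56*a^3 - 39*a^2 + 29*a - 6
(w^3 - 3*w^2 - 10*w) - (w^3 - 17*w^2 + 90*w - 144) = 14*w^2 - 100*w + 144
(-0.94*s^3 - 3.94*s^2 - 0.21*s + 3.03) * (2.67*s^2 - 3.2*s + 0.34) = -2.5098*s^5 - 7.5118*s^4 + 11.7277*s^3 + 7.4225*s^2 - 9.7674*s + 1.0302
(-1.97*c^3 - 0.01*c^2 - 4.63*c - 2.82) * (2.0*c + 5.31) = -3.94*c^4 - 10.4807*c^3 - 9.3131*c^2 - 30.2253*c - 14.9742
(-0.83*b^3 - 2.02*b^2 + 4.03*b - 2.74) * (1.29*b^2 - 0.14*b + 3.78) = -1.0707*b^5 - 2.4896*b^4 + 2.3441*b^3 - 11.7344*b^2 + 15.617*b - 10.3572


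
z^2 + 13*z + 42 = (z + 6)*(z + 7)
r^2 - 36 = (r - 6)*(r + 6)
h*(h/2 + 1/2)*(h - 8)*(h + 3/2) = h^4/2 - 11*h^3/4 - 37*h^2/4 - 6*h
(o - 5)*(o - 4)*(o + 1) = o^3 - 8*o^2 + 11*o + 20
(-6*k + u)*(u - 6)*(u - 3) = -6*k*u^2 + 54*k*u - 108*k + u^3 - 9*u^2 + 18*u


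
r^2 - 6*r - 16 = (r - 8)*(r + 2)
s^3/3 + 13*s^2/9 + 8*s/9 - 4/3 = (s/3 + 1)*(s - 2/3)*(s + 2)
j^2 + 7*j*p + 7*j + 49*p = (j + 7)*(j + 7*p)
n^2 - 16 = (n - 4)*(n + 4)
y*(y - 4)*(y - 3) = y^3 - 7*y^2 + 12*y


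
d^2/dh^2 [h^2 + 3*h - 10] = 2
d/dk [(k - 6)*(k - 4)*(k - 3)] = 3*k^2 - 26*k + 54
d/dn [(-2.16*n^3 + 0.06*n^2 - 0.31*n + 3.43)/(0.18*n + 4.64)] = (-0.7776*n^3 - 30.0564*n^2 + 0.5568*n - 2.0558)/(0.0324*n^2 + 1.6704*n + 21.5296)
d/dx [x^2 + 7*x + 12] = 2*x + 7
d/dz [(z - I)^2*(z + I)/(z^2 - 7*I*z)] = (z^4 - 14*I*z^3 - 8*z^2 + 2*I*z + 7)/(z^2*(z^2 - 14*I*z - 49))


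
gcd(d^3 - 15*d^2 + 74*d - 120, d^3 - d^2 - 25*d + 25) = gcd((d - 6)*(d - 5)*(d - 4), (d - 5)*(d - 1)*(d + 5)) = d - 5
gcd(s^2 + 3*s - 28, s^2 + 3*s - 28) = s^2 + 3*s - 28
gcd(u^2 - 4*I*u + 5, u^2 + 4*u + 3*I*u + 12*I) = 1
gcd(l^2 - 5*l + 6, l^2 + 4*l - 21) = l - 3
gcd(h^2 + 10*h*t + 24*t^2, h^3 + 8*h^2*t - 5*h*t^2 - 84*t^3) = h + 4*t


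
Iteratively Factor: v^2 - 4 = (v - 2)*(v + 2)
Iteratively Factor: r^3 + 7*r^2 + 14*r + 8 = (r + 2)*(r^2 + 5*r + 4) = (r + 2)*(r + 4)*(r + 1)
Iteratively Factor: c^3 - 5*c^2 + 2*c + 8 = (c - 4)*(c^2 - c - 2) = (c - 4)*(c + 1)*(c - 2)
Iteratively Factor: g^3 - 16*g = (g + 4)*(g^2 - 4*g) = g*(g + 4)*(g - 4)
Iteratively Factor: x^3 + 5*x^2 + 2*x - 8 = (x + 4)*(x^2 + x - 2) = (x - 1)*(x + 4)*(x + 2)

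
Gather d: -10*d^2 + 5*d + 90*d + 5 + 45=-10*d^2 + 95*d + 50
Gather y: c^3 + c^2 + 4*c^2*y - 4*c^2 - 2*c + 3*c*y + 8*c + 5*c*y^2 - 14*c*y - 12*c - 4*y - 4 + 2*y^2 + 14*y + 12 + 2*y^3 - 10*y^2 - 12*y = c^3 - 3*c^2 - 6*c + 2*y^3 + y^2*(5*c - 8) + y*(4*c^2 - 11*c - 2) + 8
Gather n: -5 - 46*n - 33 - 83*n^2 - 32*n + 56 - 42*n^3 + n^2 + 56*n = -42*n^3 - 82*n^2 - 22*n + 18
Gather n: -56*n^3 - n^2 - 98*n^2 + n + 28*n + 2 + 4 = -56*n^3 - 99*n^2 + 29*n + 6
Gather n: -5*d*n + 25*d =-5*d*n + 25*d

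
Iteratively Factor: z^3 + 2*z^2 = (z + 2)*(z^2) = z*(z + 2)*(z)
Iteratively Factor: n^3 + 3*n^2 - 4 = (n - 1)*(n^2 + 4*n + 4) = (n - 1)*(n + 2)*(n + 2)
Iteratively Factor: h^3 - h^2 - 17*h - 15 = (h + 3)*(h^2 - 4*h - 5) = (h + 1)*(h + 3)*(h - 5)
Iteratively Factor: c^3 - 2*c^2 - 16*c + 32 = (c - 4)*(c^2 + 2*c - 8) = (c - 4)*(c - 2)*(c + 4)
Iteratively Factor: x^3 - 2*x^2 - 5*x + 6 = (x - 3)*(x^2 + x - 2) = (x - 3)*(x - 1)*(x + 2)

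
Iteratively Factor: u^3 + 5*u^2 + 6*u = (u)*(u^2 + 5*u + 6) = u*(u + 3)*(u + 2)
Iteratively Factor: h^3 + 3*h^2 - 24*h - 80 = (h + 4)*(h^2 - h - 20) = (h - 5)*(h + 4)*(h + 4)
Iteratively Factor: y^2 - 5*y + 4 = (y - 4)*(y - 1)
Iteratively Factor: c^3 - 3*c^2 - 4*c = (c - 4)*(c^2 + c) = (c - 4)*(c + 1)*(c)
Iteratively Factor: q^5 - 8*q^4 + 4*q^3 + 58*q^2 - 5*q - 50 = (q + 1)*(q^4 - 9*q^3 + 13*q^2 + 45*q - 50) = (q - 5)*(q + 1)*(q^3 - 4*q^2 - 7*q + 10) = (q - 5)*(q + 1)*(q + 2)*(q^2 - 6*q + 5) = (q - 5)*(q - 1)*(q + 1)*(q + 2)*(q - 5)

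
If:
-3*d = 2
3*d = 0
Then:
No Solution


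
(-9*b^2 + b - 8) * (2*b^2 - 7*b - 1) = -18*b^4 + 65*b^3 - 14*b^2 + 55*b + 8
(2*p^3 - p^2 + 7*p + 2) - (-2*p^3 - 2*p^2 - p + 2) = 4*p^3 + p^2 + 8*p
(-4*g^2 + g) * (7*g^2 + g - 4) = -28*g^4 + 3*g^3 + 17*g^2 - 4*g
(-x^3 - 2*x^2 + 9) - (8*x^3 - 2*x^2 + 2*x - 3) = -9*x^3 - 2*x + 12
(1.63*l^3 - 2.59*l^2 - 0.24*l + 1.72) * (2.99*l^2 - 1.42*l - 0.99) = 4.8737*l^5 - 10.0587*l^4 + 1.3465*l^3 + 8.0477*l^2 - 2.2048*l - 1.7028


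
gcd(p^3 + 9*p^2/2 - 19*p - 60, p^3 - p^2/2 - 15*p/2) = p + 5/2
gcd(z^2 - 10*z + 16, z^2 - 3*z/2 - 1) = z - 2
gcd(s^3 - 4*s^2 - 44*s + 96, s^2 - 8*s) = s - 8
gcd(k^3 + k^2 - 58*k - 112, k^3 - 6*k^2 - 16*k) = k^2 - 6*k - 16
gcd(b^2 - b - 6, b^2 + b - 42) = 1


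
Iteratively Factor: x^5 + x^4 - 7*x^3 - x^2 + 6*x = (x + 3)*(x^4 - 2*x^3 - x^2 + 2*x) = x*(x + 3)*(x^3 - 2*x^2 - x + 2) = x*(x + 1)*(x + 3)*(x^2 - 3*x + 2) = x*(x - 2)*(x + 1)*(x + 3)*(x - 1)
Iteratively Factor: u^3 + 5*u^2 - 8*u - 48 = (u + 4)*(u^2 + u - 12) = (u + 4)^2*(u - 3)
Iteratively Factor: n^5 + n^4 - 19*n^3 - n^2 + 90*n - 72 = (n + 3)*(n^4 - 2*n^3 - 13*n^2 + 38*n - 24) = (n - 1)*(n + 3)*(n^3 - n^2 - 14*n + 24) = (n - 3)*(n - 1)*(n + 3)*(n^2 + 2*n - 8) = (n - 3)*(n - 1)*(n + 3)*(n + 4)*(n - 2)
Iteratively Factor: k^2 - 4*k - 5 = (k + 1)*(k - 5)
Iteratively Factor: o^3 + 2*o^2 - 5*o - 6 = (o + 1)*(o^2 + o - 6) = (o - 2)*(o + 1)*(o + 3)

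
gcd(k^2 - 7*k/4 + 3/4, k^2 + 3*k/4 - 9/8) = k - 3/4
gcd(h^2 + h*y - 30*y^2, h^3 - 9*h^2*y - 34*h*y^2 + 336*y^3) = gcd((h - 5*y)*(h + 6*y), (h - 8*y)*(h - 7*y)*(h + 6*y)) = h + 6*y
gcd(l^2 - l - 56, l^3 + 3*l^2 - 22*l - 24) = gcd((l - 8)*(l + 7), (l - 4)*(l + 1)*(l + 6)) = 1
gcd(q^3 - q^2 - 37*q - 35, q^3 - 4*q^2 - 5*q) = q + 1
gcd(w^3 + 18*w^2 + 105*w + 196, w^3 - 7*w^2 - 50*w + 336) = w + 7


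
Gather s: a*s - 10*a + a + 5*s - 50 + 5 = -9*a + s*(a + 5) - 45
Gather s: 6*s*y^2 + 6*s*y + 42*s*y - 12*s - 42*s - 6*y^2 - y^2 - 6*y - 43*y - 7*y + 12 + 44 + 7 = s*(6*y^2 + 48*y - 54) - 7*y^2 - 56*y + 63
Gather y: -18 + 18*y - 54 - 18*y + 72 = 0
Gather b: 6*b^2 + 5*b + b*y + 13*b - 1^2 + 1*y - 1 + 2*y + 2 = 6*b^2 + b*(y + 18) + 3*y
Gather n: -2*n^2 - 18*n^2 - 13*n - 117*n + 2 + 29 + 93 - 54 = -20*n^2 - 130*n + 70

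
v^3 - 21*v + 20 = (v - 4)*(v - 1)*(v + 5)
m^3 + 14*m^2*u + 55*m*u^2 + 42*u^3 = (m + u)*(m + 6*u)*(m + 7*u)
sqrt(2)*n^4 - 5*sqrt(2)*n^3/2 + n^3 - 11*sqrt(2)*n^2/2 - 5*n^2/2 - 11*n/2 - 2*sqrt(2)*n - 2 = (n - 4)*(n + 1/2)*(n + sqrt(2)/2)*(sqrt(2)*n + sqrt(2))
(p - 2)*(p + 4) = p^2 + 2*p - 8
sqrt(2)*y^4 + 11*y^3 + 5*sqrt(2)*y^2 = y^2*(y + 5*sqrt(2))*(sqrt(2)*y + 1)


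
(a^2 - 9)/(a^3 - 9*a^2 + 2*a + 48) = (a + 3)/(a^2 - 6*a - 16)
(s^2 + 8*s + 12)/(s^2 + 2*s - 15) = (s^2 + 8*s + 12)/(s^2 + 2*s - 15)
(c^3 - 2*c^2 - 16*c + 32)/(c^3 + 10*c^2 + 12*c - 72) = (c^2 - 16)/(c^2 + 12*c + 36)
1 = 1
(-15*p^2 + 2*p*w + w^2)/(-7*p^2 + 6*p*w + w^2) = (-15*p^2 + 2*p*w + w^2)/(-7*p^2 + 6*p*w + w^2)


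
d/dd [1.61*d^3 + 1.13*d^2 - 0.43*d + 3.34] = 4.83*d^2 + 2.26*d - 0.43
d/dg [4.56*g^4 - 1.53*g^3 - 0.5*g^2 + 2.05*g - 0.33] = 18.24*g^3 - 4.59*g^2 - 1.0*g + 2.05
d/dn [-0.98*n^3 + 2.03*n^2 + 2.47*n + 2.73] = -2.94*n^2 + 4.06*n + 2.47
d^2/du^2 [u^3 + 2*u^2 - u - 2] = 6*u + 4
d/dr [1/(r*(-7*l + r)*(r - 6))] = (r*(7*l - r) - r*(r - 6) + (7*l - r)*(r - 6))/(r^2*(7*l - r)^2*(r - 6)^2)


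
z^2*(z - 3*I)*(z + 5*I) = z^4 + 2*I*z^3 + 15*z^2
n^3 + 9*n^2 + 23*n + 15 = (n + 1)*(n + 3)*(n + 5)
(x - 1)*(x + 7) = x^2 + 6*x - 7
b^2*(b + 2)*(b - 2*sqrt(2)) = b^4 - 2*sqrt(2)*b^3 + 2*b^3 - 4*sqrt(2)*b^2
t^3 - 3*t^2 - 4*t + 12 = (t - 3)*(t - 2)*(t + 2)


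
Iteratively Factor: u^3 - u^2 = (u)*(u^2 - u) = u^2*(u - 1)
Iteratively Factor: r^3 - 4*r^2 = (r)*(r^2 - 4*r) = r^2*(r - 4)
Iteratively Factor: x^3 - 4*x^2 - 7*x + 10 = (x - 5)*(x^2 + x - 2) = (x - 5)*(x - 1)*(x + 2)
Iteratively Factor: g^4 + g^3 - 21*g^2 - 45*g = (g - 5)*(g^3 + 6*g^2 + 9*g) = (g - 5)*(g + 3)*(g^2 + 3*g) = g*(g - 5)*(g + 3)*(g + 3)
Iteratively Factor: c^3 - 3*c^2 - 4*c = (c + 1)*(c^2 - 4*c) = (c - 4)*(c + 1)*(c)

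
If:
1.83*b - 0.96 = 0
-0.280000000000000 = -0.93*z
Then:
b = 0.52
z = 0.30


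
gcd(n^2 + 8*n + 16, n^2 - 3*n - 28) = n + 4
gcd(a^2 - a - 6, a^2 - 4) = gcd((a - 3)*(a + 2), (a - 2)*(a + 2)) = a + 2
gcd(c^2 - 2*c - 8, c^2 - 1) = 1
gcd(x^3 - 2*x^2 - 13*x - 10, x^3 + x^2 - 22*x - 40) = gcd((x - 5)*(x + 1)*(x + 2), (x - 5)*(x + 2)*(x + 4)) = x^2 - 3*x - 10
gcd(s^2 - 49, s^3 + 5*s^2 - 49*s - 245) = s^2 - 49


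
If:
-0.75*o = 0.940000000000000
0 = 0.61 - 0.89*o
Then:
No Solution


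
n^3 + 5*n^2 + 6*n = n*(n + 2)*(n + 3)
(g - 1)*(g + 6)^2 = g^3 + 11*g^2 + 24*g - 36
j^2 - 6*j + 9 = (j - 3)^2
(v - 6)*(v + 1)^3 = v^4 - 3*v^3 - 15*v^2 - 17*v - 6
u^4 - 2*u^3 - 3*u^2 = u^2*(u - 3)*(u + 1)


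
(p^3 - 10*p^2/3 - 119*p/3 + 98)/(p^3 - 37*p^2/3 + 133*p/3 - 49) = (p + 6)/(p - 3)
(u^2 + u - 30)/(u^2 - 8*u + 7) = (u^2 + u - 30)/(u^2 - 8*u + 7)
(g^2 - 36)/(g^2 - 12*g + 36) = (g + 6)/(g - 6)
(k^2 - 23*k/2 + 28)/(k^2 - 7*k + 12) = (k^2 - 23*k/2 + 28)/(k^2 - 7*k + 12)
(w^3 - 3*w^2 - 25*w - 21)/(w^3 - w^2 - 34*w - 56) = (w^2 + 4*w + 3)/(w^2 + 6*w + 8)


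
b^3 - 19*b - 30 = (b - 5)*(b + 2)*(b + 3)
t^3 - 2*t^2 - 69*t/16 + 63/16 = (t - 3)*(t - 3/4)*(t + 7/4)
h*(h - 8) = h^2 - 8*h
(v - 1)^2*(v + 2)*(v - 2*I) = v^4 - 2*I*v^3 - 3*v^2 + 2*v + 6*I*v - 4*I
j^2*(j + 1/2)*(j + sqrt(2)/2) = j^4 + j^3/2 + sqrt(2)*j^3/2 + sqrt(2)*j^2/4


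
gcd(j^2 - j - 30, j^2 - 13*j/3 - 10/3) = 1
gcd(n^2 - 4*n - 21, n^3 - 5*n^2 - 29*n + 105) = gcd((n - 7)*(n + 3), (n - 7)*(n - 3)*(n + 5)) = n - 7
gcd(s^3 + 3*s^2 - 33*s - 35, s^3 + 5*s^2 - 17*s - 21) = s^2 + 8*s + 7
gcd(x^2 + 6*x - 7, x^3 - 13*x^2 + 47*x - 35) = x - 1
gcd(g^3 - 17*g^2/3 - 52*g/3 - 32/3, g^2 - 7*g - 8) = g^2 - 7*g - 8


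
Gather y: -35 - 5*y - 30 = -5*y - 65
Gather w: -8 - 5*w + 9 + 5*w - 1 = 0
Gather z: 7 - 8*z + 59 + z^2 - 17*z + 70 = z^2 - 25*z + 136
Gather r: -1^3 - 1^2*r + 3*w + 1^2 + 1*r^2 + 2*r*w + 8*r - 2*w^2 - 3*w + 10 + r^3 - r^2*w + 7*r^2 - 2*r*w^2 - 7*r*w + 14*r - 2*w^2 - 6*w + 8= r^3 + r^2*(8 - w) + r*(-2*w^2 - 5*w + 21) - 4*w^2 - 6*w + 18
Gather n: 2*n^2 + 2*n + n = 2*n^2 + 3*n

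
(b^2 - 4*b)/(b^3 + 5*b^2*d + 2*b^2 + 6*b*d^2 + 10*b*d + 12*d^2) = b*(b - 4)/(b^3 + 5*b^2*d + 2*b^2 + 6*b*d^2 + 10*b*d + 12*d^2)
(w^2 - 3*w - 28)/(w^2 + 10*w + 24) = (w - 7)/(w + 6)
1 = 1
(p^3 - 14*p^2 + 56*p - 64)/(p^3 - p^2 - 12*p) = (p^2 - 10*p + 16)/(p*(p + 3))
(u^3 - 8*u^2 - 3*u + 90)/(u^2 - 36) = (u^2 - 2*u - 15)/(u + 6)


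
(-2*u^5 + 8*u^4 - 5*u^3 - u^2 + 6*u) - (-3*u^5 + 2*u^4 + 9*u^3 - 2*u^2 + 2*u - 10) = u^5 + 6*u^4 - 14*u^3 + u^2 + 4*u + 10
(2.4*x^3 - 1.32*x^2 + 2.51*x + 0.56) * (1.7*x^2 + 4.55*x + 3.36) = 4.08*x^5 + 8.676*x^4 + 6.325*x^3 + 7.9373*x^2 + 10.9816*x + 1.8816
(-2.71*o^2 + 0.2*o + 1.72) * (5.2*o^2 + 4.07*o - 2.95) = -14.092*o^4 - 9.9897*o^3 + 17.7525*o^2 + 6.4104*o - 5.074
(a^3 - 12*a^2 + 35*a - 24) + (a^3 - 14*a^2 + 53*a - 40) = 2*a^3 - 26*a^2 + 88*a - 64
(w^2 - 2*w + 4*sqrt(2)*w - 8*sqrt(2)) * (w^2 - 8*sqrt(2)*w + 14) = w^4 - 4*sqrt(2)*w^3 - 2*w^3 - 50*w^2 + 8*sqrt(2)*w^2 + 56*sqrt(2)*w + 100*w - 112*sqrt(2)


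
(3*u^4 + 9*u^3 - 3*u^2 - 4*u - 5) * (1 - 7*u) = -21*u^5 - 60*u^4 + 30*u^3 + 25*u^2 + 31*u - 5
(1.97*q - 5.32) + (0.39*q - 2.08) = 2.36*q - 7.4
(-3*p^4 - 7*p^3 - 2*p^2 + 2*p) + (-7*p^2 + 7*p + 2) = -3*p^4 - 7*p^3 - 9*p^2 + 9*p + 2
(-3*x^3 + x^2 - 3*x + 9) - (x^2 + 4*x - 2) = -3*x^3 - 7*x + 11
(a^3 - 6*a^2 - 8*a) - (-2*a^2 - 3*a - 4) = a^3 - 4*a^2 - 5*a + 4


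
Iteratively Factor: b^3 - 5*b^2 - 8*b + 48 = (b - 4)*(b^2 - b - 12) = (b - 4)*(b + 3)*(b - 4)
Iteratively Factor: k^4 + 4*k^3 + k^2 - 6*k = (k - 1)*(k^3 + 5*k^2 + 6*k) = (k - 1)*(k + 3)*(k^2 + 2*k) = (k - 1)*(k + 2)*(k + 3)*(k)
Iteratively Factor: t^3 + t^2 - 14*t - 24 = (t + 2)*(t^2 - t - 12) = (t - 4)*(t + 2)*(t + 3)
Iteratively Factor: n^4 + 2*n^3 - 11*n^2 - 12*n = (n)*(n^3 + 2*n^2 - 11*n - 12) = n*(n + 1)*(n^2 + n - 12) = n*(n + 1)*(n + 4)*(n - 3)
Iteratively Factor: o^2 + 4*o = (o)*(o + 4)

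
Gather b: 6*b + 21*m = 6*b + 21*m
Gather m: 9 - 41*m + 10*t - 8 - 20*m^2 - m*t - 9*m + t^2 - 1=-20*m^2 + m*(-t - 50) + t^2 + 10*t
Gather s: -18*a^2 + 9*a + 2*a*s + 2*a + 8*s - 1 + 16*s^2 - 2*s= -18*a^2 + 11*a + 16*s^2 + s*(2*a + 6) - 1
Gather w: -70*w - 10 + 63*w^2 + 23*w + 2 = 63*w^2 - 47*w - 8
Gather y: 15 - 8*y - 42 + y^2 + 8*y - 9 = y^2 - 36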